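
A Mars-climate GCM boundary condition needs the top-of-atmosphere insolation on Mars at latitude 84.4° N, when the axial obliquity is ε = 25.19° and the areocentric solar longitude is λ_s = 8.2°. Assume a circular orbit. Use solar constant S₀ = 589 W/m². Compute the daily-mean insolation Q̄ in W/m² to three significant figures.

Q̄ ≈ 39.7 W/m²

sin δ = sin 25.19° × sin 8.2° = 0.06071, so δ = +3.480°.
cos H₀ = −tan(+84.4°) tan(+3.480°) = -0.6203, H₀ = 2.2399 rad.
Bracket: H₀ sin φ sin δ + cos φ cos δ sin H₀ = 2.2399×0.99523×0.06071 + 0.09758×0.99816×0.78439 = 0.135336 + 0.076400 = 0.211736.
Q̄ = (S₀/π) × [bracket] = (589/π) × 0.211736 = 39.70 W/m².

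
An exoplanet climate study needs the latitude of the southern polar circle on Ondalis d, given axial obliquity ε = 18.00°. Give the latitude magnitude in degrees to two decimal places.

72.00°

The polar circle is the lowest latitude that experiences at least one full rotation of continuous darkness at the northern-summer solstice; it lies at |ϕ| = 90° − ε = 90° − 18.00° = 72.00°.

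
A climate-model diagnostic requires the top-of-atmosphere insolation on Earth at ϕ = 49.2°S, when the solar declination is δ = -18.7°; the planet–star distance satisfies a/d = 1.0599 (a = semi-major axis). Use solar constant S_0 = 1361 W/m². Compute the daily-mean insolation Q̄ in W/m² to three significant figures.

Q̄ ≈ 510 W/m²

cos h₀ = −tan(-49.2°) tan(-18.700°) = -0.3921, h₀ = 1.9737 rad.
Bracket: h₀ sin ϕ sin δ + cos ϕ cos δ sin h₀ = 1.9737×-0.75700×-0.32061 + 0.65342×0.94721×0.91991 = 0.479020 + 0.569356 = 1.048376.
Inverse-square distance factor (a/d)² = 1.0599² = 1.123388.
Q̄ = (S_0/π) × 1.123388 × [bracket] = (1361/π) × 1.123388 × 1.048376 = 510.2 W/m².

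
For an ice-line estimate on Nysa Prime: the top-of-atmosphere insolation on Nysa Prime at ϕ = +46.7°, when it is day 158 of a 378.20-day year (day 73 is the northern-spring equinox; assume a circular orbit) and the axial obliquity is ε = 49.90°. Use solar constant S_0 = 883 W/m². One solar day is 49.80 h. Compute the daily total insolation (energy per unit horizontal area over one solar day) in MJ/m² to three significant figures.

87.0 MJ/m²

Solar longitude: L_s = 360° × (158 − 73)/378.20 = 80.910°.
sin δ = sin 49.90° × sin 80.910° = 0.75531, so δ = +49.053°.
cos h₀ = −tan(+46.7°) tan(+49.053°) = -1.2230 ≤ −1 ⇒ polar day, h₀ = π.
Bracket: h₀ sin ϕ sin δ + cos ϕ cos δ sin h₀ = 3.1416×0.72777×0.75531 + 0.68582×0.65536×0.00000 = 1.726912 + 0.000000 = 1.726912.
Q̄ = (S_0/π) × [bracket] = (883/π) × 1.726912 = 485.38 W/m².
Daily total = Q̄ × 49.80 h × 3600 s/h = 485.38 × 49.80 × 3600 / 10⁶ = 87.02 MJ/m².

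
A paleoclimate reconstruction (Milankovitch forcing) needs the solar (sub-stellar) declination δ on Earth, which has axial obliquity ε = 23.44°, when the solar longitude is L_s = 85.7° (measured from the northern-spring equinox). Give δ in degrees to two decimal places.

sin δ = sin ε · sin L_s = sin 23.44° × sin 85.7° = 0.396669.
δ = arcsin(0.396669) = +23.37°.

δ = +23.37°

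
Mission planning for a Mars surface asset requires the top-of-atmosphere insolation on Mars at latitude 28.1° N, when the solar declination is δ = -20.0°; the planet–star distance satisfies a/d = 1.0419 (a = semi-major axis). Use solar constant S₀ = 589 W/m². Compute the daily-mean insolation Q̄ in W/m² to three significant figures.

Q̄ ≈ 120 W/m²

cos H₀ = −tan(+28.1°) tan(-20.000°) = 0.1943, H₀ = 1.3752 rad.
Bracket: H₀ sin φ sin δ + cos φ cos δ sin H₀ = 1.3752×0.47101×-0.34202 + 0.88213×0.93969×0.98093 = -0.221538 + 0.813121 = 0.591583.
Inverse-square distance factor (a/d)² = 1.0419² = 1.085556.
Q̄ = (S₀/π) × 1.085556 × [bracket] = (589/π) × 1.085556 × 0.591583 = 120.4 W/m².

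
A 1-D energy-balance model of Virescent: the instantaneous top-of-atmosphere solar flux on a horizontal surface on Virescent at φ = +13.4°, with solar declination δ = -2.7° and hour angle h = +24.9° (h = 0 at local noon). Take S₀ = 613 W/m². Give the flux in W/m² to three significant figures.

cos θ_z = sin φ sin δ + cos φ cos δ cos h = -0.010917 + 0.881371 = 0.870454.
Flux = S₀ · cos θ_z = 613 × 0.870454 = 533.6 W/m².

534 W/m²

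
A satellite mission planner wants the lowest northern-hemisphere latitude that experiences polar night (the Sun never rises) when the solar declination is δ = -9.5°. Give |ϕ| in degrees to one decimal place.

|ϕ| = 80.5°

Polar night requires cos h₀ = −tan ϕ tan δ ≥ 1, i.e. tan ϕ tan δ ≤ −1.
The boundary is |tan ϕ| · |tan δ| = 1, so |ϕ| = 90° − |δ| = 90° − 9.5° = 80.5° in the northern hemisphere.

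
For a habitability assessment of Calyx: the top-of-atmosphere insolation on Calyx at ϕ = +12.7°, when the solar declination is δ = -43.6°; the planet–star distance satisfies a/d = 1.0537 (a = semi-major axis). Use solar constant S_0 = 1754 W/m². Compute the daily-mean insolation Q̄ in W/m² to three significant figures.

Q̄ ≈ 300 W/m²

cos h₀ = −tan(+12.7°) tan(-43.600°) = 0.2146, h₀ = 1.3545 rad.
Bracket: h₀ sin ϕ sin δ + cos ϕ cos δ sin h₀ = 1.3545×0.21985×-0.68962 + 0.97553×0.72417×0.97670 = -0.205360 + 0.689989 = 0.484629.
Inverse-square distance factor (a/d)² = 1.0537² = 1.110284.
Q̄ = (S_0/π) × 1.110284 × [bracket] = (1754/π) × 1.110284 × 0.484629 = 300.4 W/m².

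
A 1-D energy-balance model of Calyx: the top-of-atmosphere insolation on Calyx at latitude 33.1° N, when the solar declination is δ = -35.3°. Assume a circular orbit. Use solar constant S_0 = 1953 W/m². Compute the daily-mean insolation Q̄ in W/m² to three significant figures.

Q̄ ≈ 163 W/m²

cos h₀ = −tan(+33.1°) tan(-35.300°) = 0.4616, h₀ = 1.0910 rad.
Bracket: h₀ sin ϕ sin δ + cos ϕ cos δ sin h₀ = 1.0910×0.54610×-0.57786 + 0.83772×0.81614×0.88711 = -0.344286 + 0.606514 = 0.262228.
Q̄ = (S_0/π) × [bracket] = (1953/π) × 0.262228 = 163.0 W/m².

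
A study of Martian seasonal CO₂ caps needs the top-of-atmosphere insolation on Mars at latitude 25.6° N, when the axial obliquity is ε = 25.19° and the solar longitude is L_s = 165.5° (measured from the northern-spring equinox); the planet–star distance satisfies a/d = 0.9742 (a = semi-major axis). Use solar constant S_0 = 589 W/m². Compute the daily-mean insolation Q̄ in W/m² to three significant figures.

Solar declination: sin δ = sin ε · sin L_s = sin 25.19° × sin 165.5° = 0.10657, so δ = +6.117°.
cos h₀ = −tan(+25.6°) tan(+6.117°) = -0.0514, h₀ = 1.6222 rad.
Bracket: h₀ sin ϕ sin δ + cos ϕ cos δ sin h₀ = 1.6222×0.43209×0.10657 + 0.90183×0.99431×0.99868 = 0.074699 + 0.895515 = 0.970214.
Inverse-square distance factor (a/d)² = 0.9742² = 0.949066.
Q̄ = (S_0/π) × 0.949066 × [bracket] = (589/π) × 0.949066 × 0.970214 = 172.6 W/m².

Q̄ ≈ 173 W/m²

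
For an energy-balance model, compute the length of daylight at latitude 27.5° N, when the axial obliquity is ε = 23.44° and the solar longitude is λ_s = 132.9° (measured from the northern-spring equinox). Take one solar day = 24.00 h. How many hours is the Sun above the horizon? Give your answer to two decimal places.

13.22 h

Solar declination: sin δ = sin ε · sin λ_s = sin 23.44° × sin 132.9° = 0.29140, so δ = +16.942°.
cos H₀ = −tan φ · tan δ = −tan(+27.5°) × tan(+16.942°) = -0.1586, so H₀ = 1.7300 rad = 99.12°.
Daylight = 2H₀/(2π) × 24.00 h = (1.7300/π) × 24.00 = 13.22 h.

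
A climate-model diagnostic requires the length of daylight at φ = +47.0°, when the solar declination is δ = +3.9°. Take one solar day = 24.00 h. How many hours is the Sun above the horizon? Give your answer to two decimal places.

cos H₀ = −tan φ · tan δ = −tan(+47.0°) × tan(+3.900°) = -0.0731, so H₀ = 1.6440 rad = 94.19°.
Daylight = 2H₀/(2π) × 24.00 h = (1.6440/π) × 24.00 = 12.56 h.

12.56 h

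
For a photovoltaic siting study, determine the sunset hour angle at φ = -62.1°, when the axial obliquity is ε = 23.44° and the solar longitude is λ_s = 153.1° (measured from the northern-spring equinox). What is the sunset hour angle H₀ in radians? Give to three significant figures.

Solar declination: sin δ = sin ε · sin λ_s = sin 23.44° × sin 153.1° = 0.17997, so δ = +10.368°.
cos H₀ = −tan φ · tan δ = −tan(-62.1°) × tan(+10.368°) = 0.3456, so H₀ = 1.2180 rad = 69.78°.

H₀ = 1.22 rad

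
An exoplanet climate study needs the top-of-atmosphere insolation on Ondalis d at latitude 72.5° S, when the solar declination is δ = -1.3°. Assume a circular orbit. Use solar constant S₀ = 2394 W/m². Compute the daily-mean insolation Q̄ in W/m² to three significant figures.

Q̄ ≈ 256 W/m²

cos H₀ = −tan(-72.5°) tan(-1.300°) = -0.0720, H₀ = 1.6428 rad.
Bracket: H₀ sin φ sin δ + cos φ cos δ sin H₀ = 1.6428×-0.95372×-0.02269 + 0.30071×0.99974×0.99741 = 0.035550 + 0.299853 = 0.335403.
Q̄ = (S₀/π) × [bracket] = (2394/π) × 0.335403 = 255.6 W/m².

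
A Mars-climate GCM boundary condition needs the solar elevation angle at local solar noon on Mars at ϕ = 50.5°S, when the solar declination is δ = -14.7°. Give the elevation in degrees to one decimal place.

54.2°

At local noon the hour angle is zero, so the zenith angle equals |ϕ − δ| = |-50.5° − (-14.700°)| = 35.800°.
Elevation = 90° − 35.800° = 54.2°.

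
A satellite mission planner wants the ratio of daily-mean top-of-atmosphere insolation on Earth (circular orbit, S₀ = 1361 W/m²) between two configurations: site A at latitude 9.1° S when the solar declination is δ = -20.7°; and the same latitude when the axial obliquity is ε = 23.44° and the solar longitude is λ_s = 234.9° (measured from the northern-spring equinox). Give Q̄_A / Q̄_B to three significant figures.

Q̄_A / Q̄_B ≈ 0.997

— Configuration A (φ=-9.1°):
cos H₀ = −tan(-9.1°) tan(-20.700°) = -0.0605, H₀ = 1.6314 rad.
Bracket: H₀ sin φ sin δ + cos φ cos δ sin H₀ = 1.6314×-0.15816×-0.35347 + 0.98741×0.93544×0.99817 = 0.091203 + 0.921973 = 1.013176.
Q̄ = (S₀/π) × [bracket] = (1361/π) × 1.013176 = 438.93 W/m².
— Configuration B (φ=-9.1°):
Solar declination: sin δ = sin ε · sin λ_s = sin 23.44° × sin 234.9° = -0.32545, so δ = -18.993°.
cos H₀ = −tan(-9.1°) tan(-18.993°) = -0.0551, H₀ = 1.6260 rad.
Bracket: H₀ sin φ sin δ + cos φ cos δ sin H₀ = 1.6260×-0.15816×-0.32545 + 0.98741×0.94556×0.99848 = 0.083695 + 0.932236 = 1.015931.
Q̄ = (S₀/π) × [bracket] = (1361/π) × 1.015931 = 440.12 W/m².
Ratio Q̄_A / Q̄_B = 438.93 / 440.12 = 0.9973.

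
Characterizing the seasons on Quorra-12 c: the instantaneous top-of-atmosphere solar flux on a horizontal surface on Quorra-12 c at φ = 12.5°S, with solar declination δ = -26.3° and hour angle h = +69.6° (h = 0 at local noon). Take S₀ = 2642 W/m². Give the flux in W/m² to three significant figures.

cos θ_z = sin φ sin δ + cos φ cos δ cos h = 0.095898 + 0.305083 = 0.400981.
Flux = S₀ · cos θ_z = 2642 × 0.400981 = 1059 W/m².

1.06e+03 W/m²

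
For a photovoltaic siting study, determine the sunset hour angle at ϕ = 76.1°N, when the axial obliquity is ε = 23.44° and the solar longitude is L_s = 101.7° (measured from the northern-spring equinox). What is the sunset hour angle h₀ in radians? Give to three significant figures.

Solar declination: sin δ = sin ε · sin L_s = sin 23.44° × sin 101.7° = 0.38952, so δ = +22.925°.
Sunrise equation: cos h₀ = −tan ϕ · tan δ = -1.7090 ≤ −1, so the Sun never sets (polar day) and h₀ = π.

h₀ = 3.14 rad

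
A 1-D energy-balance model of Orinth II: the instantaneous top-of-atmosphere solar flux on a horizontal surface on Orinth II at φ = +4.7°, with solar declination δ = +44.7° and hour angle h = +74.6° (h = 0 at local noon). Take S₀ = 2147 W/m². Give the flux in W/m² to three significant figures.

528 W/m²

cos θ_z = sin φ sin δ + cos φ cos δ cos h = 0.057635 + 0.188122 = 0.245757.
Flux = S₀ · cos θ_z = 2147 × 0.245757 = 527.6 W/m².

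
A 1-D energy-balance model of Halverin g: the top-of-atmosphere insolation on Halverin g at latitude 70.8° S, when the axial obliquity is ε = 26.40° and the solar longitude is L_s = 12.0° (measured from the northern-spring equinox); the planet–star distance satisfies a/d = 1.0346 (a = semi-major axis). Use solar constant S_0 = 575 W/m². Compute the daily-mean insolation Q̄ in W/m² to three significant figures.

Solar declination: sin δ = sin ε · sin L_s = sin 26.40° × sin 12.0° = 0.09244, so δ = +5.304°.
cos h₀ = −tan(-70.8°) tan(+5.304°) = 0.2666, h₀ = 1.3009 rad.
Bracket: h₀ sin ϕ sin δ + cos ϕ cos δ sin h₀ = 1.3009×-0.94438×0.09244 + 0.32887×0.99572×0.96381 = -0.113567 + 0.315612 = 0.202045.
Inverse-square distance factor (a/d)² = 1.0346² = 1.070397.
Q̄ = (S_0/π) × 1.070397 × [bracket] = (575/π) × 1.070397 × 0.202045 = 39.58 W/m².

Q̄ ≈ 39.6 W/m²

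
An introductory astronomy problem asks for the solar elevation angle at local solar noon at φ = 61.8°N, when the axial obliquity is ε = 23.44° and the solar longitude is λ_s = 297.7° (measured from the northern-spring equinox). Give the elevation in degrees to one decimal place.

Solar declination: sin δ = sin ε · sin λ_s = sin 23.44° × sin 297.7° = -0.35220, so δ = -20.622°.
At local noon the hour angle is zero, so the zenith angle equals |φ − δ| = |+61.8° − (-20.622°)| = 82.422°.
Elevation = 90° − 82.422° = 7.6°.

7.6°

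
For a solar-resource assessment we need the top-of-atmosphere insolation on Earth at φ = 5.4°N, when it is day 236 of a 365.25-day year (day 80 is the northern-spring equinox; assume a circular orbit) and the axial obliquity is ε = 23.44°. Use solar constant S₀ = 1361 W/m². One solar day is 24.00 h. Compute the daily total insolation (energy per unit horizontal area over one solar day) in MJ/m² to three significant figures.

Solar longitude: λ_s = 360° × (236 − 80)/365.25 = 153.758°.
sin δ = sin 23.44° × sin 153.758° = 0.17589, so δ = +10.130°.
cos H₀ = −tan(+5.4°) tan(+10.130°) = -0.0169, H₀ = 1.5877 rad.
Bracket: H₀ sin φ sin δ + cos φ cos δ sin H₀ = 1.5877×0.09411×0.17589 + 0.99556×0.98441×0.99986 = 0.026281 + 0.979902 = 1.006183.
Q̄ = (S₀/π) × [bracket] = (1361/π) × 1.006183 = 435.90 W/m².
Daily total = Q̄ × 24.00 h × 3600 s/h = 435.90 × 24.00 × 3600 / 10⁶ = 37.66 MJ/m².

37.7 MJ/m²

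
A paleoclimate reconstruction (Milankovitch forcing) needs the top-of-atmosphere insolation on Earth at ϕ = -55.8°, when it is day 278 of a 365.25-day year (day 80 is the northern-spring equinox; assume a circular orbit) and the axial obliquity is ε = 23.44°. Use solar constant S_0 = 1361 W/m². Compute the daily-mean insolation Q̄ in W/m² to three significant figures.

Q̄ ≈ 304 W/m²

Solar longitude: L_s = 360° × (278 − 80)/365.25 = 195.154°.
sin δ = sin 23.44° × sin 195.154° = -0.10399, so δ = -5.969°.
cos h₀ = −tan(-55.8°) tan(-5.969°) = -0.1538, h₀ = 1.7253 rad.
Bracket: h₀ sin ϕ sin δ + cos ϕ cos δ sin h₀ = 1.7253×-0.82708×-0.10399 + 0.56208×0.99458×0.98809 = 0.148390 + 0.552375 = 0.700765.
Q̄ = (S_0/π) × [bracket] = (1361/π) × 0.700765 = 303.6 W/m².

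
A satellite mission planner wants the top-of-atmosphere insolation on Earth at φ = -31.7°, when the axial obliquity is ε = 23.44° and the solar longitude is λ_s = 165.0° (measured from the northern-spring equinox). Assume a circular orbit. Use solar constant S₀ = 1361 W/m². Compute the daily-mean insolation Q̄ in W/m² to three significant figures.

Solar declination: sin δ = sin ε · sin λ_s = sin 23.44° × sin 165.0° = 0.10296, so δ = +5.909°.
cos H₀ = −tan(-31.7°) tan(+5.909°) = 0.0639, H₀ = 1.5068 rad.
Bracket: H₀ sin φ sin δ + cos φ cos δ sin H₀ = 1.5068×-0.52547×0.10296 + 0.85081×0.99469×0.99795 = -0.081521 + 0.844557 = 0.763036.
Q̄ = (S₀/π) × [bracket] = (1361/π) × 0.763036 = 330.6 W/m².

Q̄ ≈ 331 W/m²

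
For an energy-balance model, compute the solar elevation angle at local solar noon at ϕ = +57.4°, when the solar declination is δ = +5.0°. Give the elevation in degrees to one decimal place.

37.6°

At local noon the hour angle is zero, so the zenith angle equals |ϕ − δ| = |+57.4° − (+5.000°)| = 52.400°.
Elevation = 90° − 52.400° = 37.6°.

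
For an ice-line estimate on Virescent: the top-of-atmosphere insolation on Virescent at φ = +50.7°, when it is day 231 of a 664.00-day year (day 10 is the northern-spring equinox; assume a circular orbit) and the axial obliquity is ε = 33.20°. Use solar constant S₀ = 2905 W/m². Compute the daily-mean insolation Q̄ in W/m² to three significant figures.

Solar longitude: λ_s = 360° × (231 − 10)/664.00 = 119.819°.
sin δ = sin 33.20° × sin 119.819° = 0.47506, so δ = +28.364°.
cos H₀ = −tan(+50.7°) tan(+28.364°) = -0.6596, H₀ = 2.2911 rad.
Bracket: H₀ sin φ sin δ + cos φ cos δ sin H₀ = 2.2911×0.77384×0.47506 + 0.63338×0.87995×0.75162 = 0.842255 + 0.418910 = 1.261165.
Q̄ = (S₀/π) × [bracket] = (2905/π) × 1.261165 = 1166 W/m².

Q̄ ≈ 1.17e+03 W/m²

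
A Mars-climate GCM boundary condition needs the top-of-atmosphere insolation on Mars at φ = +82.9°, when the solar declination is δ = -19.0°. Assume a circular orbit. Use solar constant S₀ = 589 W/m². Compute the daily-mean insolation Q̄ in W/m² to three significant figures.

Q̄ ≈ 0.00 W/m²

cos H₀ = −tan(+82.9°) tan(-19.000°) = 2.7644 ≥ 1 ⇒ polar night, H₀ = 0 and Q̄ = 0.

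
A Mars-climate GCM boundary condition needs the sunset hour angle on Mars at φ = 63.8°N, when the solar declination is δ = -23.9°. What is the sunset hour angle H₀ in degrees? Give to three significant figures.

cos H₀ = −tan φ · tan δ = −tan(+63.8°) × tan(-23.900°) = 0.9006, so H₀ = 0.4497 rad = 25.77°.

H₀ = 25.8°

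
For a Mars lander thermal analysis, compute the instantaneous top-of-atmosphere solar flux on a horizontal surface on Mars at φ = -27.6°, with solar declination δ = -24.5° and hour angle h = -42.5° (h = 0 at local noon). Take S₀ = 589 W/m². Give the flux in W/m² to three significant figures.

463 W/m²

cos θ_z = sin φ sin δ + cos φ cos δ cos h = 0.192126 + 0.594549 = 0.786675.
Flux = S₀ · cos θ_z = 589 × 0.786675 = 463.4 W/m².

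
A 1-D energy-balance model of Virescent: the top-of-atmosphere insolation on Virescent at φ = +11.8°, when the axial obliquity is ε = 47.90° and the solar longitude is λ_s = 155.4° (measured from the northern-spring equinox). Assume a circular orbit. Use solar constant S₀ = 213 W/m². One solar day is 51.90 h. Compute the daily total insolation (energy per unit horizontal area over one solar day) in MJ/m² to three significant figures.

13.1 MJ/m²

Solar declination: sin δ = sin ε · sin λ_s = sin 47.90° × sin 155.4° = 0.30887, so δ = +17.991°.
cos H₀ = −tan(+11.8°) tan(+17.991°) = -0.0678, H₀ = 1.6387 rad.
Bracket: H₀ sin φ sin δ + cos φ cos δ sin H₀ = 1.6387×0.20450×0.30887 + 0.97887×0.95110×0.99770 = 0.103507 + 0.928862 = 1.032369.
Q̄ = (S₀/π) × [bracket] = (213/π) × 1.032369 = 69.995 W/m².
Daily total = Q̄ × 51.90 h × 3600 s/h = 69.995 × 51.90 × 3600 / 10⁶ = 13.08 MJ/m².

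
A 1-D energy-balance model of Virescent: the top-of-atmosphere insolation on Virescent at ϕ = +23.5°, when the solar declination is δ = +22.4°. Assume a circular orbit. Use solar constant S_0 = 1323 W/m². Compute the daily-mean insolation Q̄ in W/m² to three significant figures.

Q̄ ≈ 463 W/m²

cos h₀ = −tan(+23.5°) tan(+22.400°) = -0.1792, h₀ = 1.7510 rad.
Bracket: h₀ sin ϕ sin δ + cos ϕ cos δ sin h₀ = 1.7510×0.39875×0.38107 + 0.91706×0.92455×0.98381 = 0.266067 + 0.834141 = 1.100208.
Q̄ = (S_0/π) × [bracket] = (1323/π) × 1.100208 = 463.3 W/m².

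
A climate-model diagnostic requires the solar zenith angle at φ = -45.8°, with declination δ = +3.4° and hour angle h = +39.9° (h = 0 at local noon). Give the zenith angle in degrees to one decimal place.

θ_z = 60.6°

cos θ_z = sin φ sin δ + cos φ cos δ cos h = -0.042517 + 0.533899 = 0.491382.
θ_z = arccos(0.491382) = 60.6°.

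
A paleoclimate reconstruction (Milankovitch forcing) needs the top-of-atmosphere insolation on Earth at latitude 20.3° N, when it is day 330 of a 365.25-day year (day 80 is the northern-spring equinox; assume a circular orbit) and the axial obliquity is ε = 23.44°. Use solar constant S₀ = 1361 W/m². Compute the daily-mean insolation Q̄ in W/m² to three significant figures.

Q̄ ≈ 296 W/m²

Solar longitude: λ_s = 360° × (330 − 80)/365.25 = 246.407°.
sin δ = sin 23.44° × sin 246.407° = -0.36454, so δ = -21.379°.
cos H₀ = −tan(+20.3°) tan(-21.379°) = 0.1448, H₀ = 1.4255 rad.
Bracket: H₀ sin φ sin δ + cos φ cos δ sin H₀ = 1.4255×0.34694×-0.36454 + 0.93789×0.93119×0.98946 = -0.180288 + 0.864149 = 0.683861.
Q̄ = (S₀/π) × [bracket] = (1361/π) × 0.683861 = 296.3 W/m².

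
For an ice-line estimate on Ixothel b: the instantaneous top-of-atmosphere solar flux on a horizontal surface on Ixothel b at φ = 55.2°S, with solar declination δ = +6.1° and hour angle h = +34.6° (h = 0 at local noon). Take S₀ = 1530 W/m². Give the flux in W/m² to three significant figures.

cos θ_z = sin φ sin δ + cos φ cos δ cos h = -0.087259 + 0.467115 = 0.379856.
Flux = S₀ · cos θ_z = 1530 × 0.379856 = 581.2 W/m².

581 W/m²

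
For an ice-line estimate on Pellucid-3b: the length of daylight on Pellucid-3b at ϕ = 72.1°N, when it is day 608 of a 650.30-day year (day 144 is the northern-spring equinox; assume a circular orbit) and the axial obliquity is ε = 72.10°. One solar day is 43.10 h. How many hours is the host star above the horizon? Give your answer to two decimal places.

Solar longitude: L_s = 360° × (608 − 144)/650.30 = 256.866°.
sin δ = sin 72.10° × sin 256.866° = -0.92670, so δ = -67.926°.
cos h₀ = −tan ϕ · tan δ = 7.6348 ≥ 1, so the host star never rises (polar night) and h₀ = 0.
Daylight = 2h₀/(2π) × 43.10 h = (0.0000/π) × 43.10 = 0.00 h.

0.00 h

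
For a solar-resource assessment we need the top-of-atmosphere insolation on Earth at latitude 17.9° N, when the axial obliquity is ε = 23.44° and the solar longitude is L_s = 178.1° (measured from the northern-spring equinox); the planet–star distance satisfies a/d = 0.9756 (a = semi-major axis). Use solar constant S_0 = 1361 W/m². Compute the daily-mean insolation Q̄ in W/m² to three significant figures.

Solar declination: sin δ = sin ε · sin L_s = sin 23.44° × sin 178.1° = 0.01319, so δ = +0.756°.
cos h₀ = −tan(+17.9°) tan(+0.756°) = -0.0043, h₀ = 1.5751 rad.
Bracket: h₀ sin ϕ sin δ + cos ϕ cos δ sin h₀ = 1.5751×0.30736×0.01319 + 0.95159×0.99991×0.99999 = 0.006386 + 0.951495 = 0.957881.
Inverse-square distance factor (a/d)² = 0.9756² = 0.951795.
Q̄ = (S_0/π) × 0.951795 × [bracket] = (1361/π) × 0.951795 × 0.957881 = 395.0 W/m².

Q̄ ≈ 395 W/m²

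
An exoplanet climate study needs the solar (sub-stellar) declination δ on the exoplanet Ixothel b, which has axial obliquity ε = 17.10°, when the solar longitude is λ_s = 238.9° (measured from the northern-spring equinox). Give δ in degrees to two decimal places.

δ = -14.58°

sin δ = sin ε · sin λ_s = sin 17.10° × sin 238.9° = -0.251777.
δ = arcsin(-0.251777) = -14.58°.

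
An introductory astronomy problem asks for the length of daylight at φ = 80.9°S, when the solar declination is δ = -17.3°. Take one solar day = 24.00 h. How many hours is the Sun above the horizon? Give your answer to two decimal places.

24.00 h

Sunrise equation: cos H₀ = −tan φ · tan δ = -1.9445 ≤ −1, so the Sun never sets (polar day) and H₀ = π.
Daylight = 2H₀/(2π) × 24.00 h = (3.1416/π) × 24.00 = 24.00 h.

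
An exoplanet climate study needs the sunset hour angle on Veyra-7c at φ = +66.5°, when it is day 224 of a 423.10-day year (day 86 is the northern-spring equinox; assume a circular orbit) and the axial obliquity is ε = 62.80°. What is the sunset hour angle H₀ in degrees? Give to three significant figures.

Solar longitude: λ_s = 360° × (224 − 86)/423.10 = 117.419°.
sin δ = sin 62.80° × sin 117.419° = 0.78950, so δ = +52.139°.
Sunrise equation: cos H₀ = −tan φ · tan δ = -2.9584 ≤ −1, so the host star never sets (polar day) and H₀ = π.

H₀ = 180°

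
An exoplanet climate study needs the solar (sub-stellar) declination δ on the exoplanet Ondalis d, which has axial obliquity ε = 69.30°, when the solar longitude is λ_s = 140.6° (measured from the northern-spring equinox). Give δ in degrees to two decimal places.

sin δ = sin ε · sin λ_s = sin 69.30° × sin 140.6° = 0.593755.
δ = arcsin(0.593755) = +36.42°.

δ = +36.42°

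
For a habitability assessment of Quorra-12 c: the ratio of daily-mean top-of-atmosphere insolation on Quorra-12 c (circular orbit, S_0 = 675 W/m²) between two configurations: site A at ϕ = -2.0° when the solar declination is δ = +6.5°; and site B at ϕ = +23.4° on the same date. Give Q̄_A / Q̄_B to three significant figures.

— Configuration A (ϕ=-2.0°):
cos h₀ = −tan(-2.0°) tan(+6.500°) = 0.0040, h₀ = 1.5668 rad.
Bracket: h₀ sin ϕ sin δ + cos ϕ cos δ sin h₀ = 1.5668×-0.03490×0.11320 + 0.99939×0.99357×0.99999 = -0.006190 + 0.992954 = 0.986764.
Q̄ = (S_0/π) × [bracket] = (675/π) × 0.986764 = 212.02 W/m².
— Configuration B (ϕ=+23.4°):
cos h₀ = −tan(+23.4°) tan(+6.500°) = -0.0493, h₀ = 1.6201 rad.
Bracket: h₀ sin ϕ sin δ + cos ϕ cos δ sin h₀ = 1.6201×0.39715×0.11320 + 0.91775×0.99357×0.99878 = 0.072835 + 0.910736 = 0.983571.
Q̄ = (S_0/π) × [bracket] = (675/π) × 0.983571 = 211.33 W/m².
Ratio Q̄_A / Q̄_B = 212.02 / 211.33 = 1.003.

Q̄_A / Q̄_B ≈ 1.00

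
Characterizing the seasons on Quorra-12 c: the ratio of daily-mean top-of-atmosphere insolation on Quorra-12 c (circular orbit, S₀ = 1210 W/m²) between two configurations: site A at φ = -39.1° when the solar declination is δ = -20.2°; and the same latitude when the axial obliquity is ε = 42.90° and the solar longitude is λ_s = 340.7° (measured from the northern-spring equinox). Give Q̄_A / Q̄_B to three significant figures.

— Configuration A (φ=-39.1°):
cos H₀ = −tan(-39.1°) tan(-20.200°) = -0.2990, H₀ = 1.8744 rad.
Bracket: H₀ sin φ sin δ + cos φ cos δ sin H₀ = 1.8744×-0.63068×-0.34530 + 0.77605×0.93849×0.95425 = 0.408195 + 0.694995 = 1.103190.
Q̄ = (S₀/π) × [bracket] = (1210/π) × 1.103190 = 424.90 W/m².
— Configuration B (φ=-39.1°):
Solar declination: sin δ = sin ε · sin λ_s = sin 42.90° × sin 340.7° = -0.22499, so δ = -13.002°.
cos H₀ = −tan(-39.1°) tan(-13.002°) = -0.1877, H₀ = 1.7596 rad.
Bracket: H₀ sin φ sin δ + cos φ cos δ sin H₀ = 1.7596×-0.63068×-0.22499 + 0.77605×0.97436×0.98224 = 0.249681 + 0.742723 = 0.992404.
Q̄ = (S₀/π) × [bracket] = (1210/π) × 0.992404 = 382.23 W/m².
Ratio Q̄_A / Q̄_B = 424.90 / 382.23 = 1.112.

Q̄_A / Q̄_B ≈ 1.11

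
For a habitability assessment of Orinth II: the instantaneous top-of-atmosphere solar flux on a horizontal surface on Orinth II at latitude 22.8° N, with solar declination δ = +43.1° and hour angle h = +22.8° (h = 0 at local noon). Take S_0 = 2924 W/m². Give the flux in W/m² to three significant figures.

2.59e+03 W/m²

cos θ_z = sin ϕ sin δ + cos ϕ cos δ cos h = 0.264779 + 0.620515 = 0.885294.
Flux = S_0 · cos θ_z = 2924 × 0.885294 = 2589 W/m².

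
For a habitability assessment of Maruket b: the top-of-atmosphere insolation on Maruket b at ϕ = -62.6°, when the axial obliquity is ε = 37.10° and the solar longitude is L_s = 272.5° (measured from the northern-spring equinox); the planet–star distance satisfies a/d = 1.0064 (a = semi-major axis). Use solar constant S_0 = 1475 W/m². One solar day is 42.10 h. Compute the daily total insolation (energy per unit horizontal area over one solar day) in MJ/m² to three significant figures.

121 MJ/m²

Solar declination: sin δ = sin ε · sin L_s = sin 37.10° × sin 272.5° = -0.60263, so δ = -37.059°.
cos h₀ = −tan(-62.6°) tan(-37.059°) = -1.4569 ≤ −1 ⇒ polar day, h₀ = π.
Bracket: h₀ sin ϕ sin δ + cos ϕ cos δ sin h₀ = 3.1416×-0.88782×-0.60263 + 0.46020×0.79802×0.00000 = 1.680841 + 0.000000 = 1.680841.
Inverse-square distance factor (a/d)² = 1.0064² = 1.012841.
Q̄ = (S_0/π) × 1.012841 × [bracket] = (1475/π) × 1.012841 × 1.680841 = 799.30 W/m².
Daily total = Q̄ × 42.10 h × 3600 s/h = 799.30 × 42.10 × 3600 / 10⁶ = 121.1 MJ/m².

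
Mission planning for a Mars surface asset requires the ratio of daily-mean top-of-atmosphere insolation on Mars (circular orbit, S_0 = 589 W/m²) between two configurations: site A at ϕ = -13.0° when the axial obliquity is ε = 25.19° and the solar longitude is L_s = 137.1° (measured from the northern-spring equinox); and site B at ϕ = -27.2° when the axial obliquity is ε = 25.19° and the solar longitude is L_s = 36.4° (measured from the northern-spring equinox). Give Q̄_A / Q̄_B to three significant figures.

— Configuration A (ϕ=-13.0°):
Solar declination: sin δ = sin ε · sin L_s = sin 25.19° × sin 137.1° = 0.28973, so δ = +16.842°.
cos h₀ = −tan(-13.0°) tan(+16.842°) = 0.0699, h₀ = 1.5009 rad.
Bracket: h₀ sin ϕ sin δ + cos ϕ cos δ sin h₀ = 1.5009×-0.22495×0.28973 + 0.97437×0.95711×0.99755 = -0.097821 + 0.930294 = 0.832473.
Q̄ = (S_0/π) × [bracket] = (589/π) × 0.832473 = 156.08 W/m².
— Configuration B (ϕ=-27.2°):
Solar declination: sin δ = sin ε · sin L_s = sin 25.19° × sin 36.4° = 0.25257, so δ = +14.630°.
cos h₀ = −tan(-27.2°) tan(+14.630°) = 0.1342, h₀ = 1.4362 rad.
Bracket: h₀ sin ϕ sin δ + cos ϕ cos δ sin h₀ = 1.4362×-0.45710×0.25257 + 0.88942×0.96758×0.99096 = -0.165809 + 0.852805 = 0.686996.
Q̄ = (S_0/π) × [bracket] = (589/π) × 0.686996 = 128.80 W/m².
Ratio Q̄_A / Q̄_B = 156.08 / 128.80 = 1.212.

Q̄_A / Q̄_B ≈ 1.21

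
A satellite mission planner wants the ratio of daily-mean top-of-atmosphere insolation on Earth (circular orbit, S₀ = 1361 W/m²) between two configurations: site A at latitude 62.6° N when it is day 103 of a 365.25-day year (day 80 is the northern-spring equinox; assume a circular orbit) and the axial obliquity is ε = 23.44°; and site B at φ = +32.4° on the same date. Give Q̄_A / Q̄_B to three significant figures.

Q̄_A / Q̄_B ≈ 0.712

— Configuration A (φ=+62.6°):
Solar longitude: λ_s = 360° × (103 − 80)/365.25 = 22.669°.
sin δ = sin 23.44° × sin 22.669° = 0.15331, so δ = +8.819°.
cos H₀ = −tan(+62.6°) tan(+8.819°) = -0.2993, H₀ = 1.8748 rad.
Bracket: H₀ sin φ sin δ + cos φ cos δ sin H₀ = 1.8748×0.88782×0.15331 + 0.46020×0.98818×0.95416 = 0.255182 + 0.433914 = 0.689096.
Q̄ = (S₀/π) × [bracket] = (1361/π) × 0.689096 = 298.53 W/m².
— Configuration B (φ=+32.4°):
cos H₀ = −tan(+32.4°) tan(+8.819°) = -0.0985, H₀ = 1.6694 rad.
Bracket: H₀ sin φ sin δ + cos φ cos δ sin H₀ = 1.6694×0.53583×0.15331 + 0.84433×0.98818×0.99514 = 0.137138 + 0.830295 = 0.967433.
Q̄ = (S₀/π) × [bracket] = (1361/π) × 0.967433 = 419.11 W/m².
Ratio Q̄_A / Q̄_B = 298.53 / 419.11 = 0.7123.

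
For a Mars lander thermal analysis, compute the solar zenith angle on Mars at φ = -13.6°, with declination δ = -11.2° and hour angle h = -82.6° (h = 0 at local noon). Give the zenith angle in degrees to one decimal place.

θ_z = 80.3°

cos θ_z = sin φ sin δ + cos φ cos δ cos h = 0.045673 + 0.122800 = 0.168473.
θ_z = arccos(0.168473) = 80.3°.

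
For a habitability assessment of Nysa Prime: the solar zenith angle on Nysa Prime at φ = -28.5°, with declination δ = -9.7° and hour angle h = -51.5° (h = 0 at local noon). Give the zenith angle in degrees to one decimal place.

θ_z = 51.7°

cos θ_z = sin φ sin δ + cos φ cos δ cos h = 0.080396 + 0.539255 = 0.619651.
θ_z = arccos(0.619651) = 51.7°.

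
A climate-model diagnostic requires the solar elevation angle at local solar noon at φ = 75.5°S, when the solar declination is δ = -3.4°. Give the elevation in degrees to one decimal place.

At local noon the hour angle is zero, so the zenith angle equals |φ − δ| = |-75.5° − (-3.400°)| = 72.100°.
Elevation = 90° − 72.100° = 17.9°.

17.9°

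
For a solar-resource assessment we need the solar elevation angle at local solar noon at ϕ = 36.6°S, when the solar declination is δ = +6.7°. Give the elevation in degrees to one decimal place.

46.7°

At local noon the hour angle is zero, so the zenith angle equals |ϕ − δ| = |-36.6° − (+6.700°)| = 43.300°.
Elevation = 90° − 43.300° = 46.7°.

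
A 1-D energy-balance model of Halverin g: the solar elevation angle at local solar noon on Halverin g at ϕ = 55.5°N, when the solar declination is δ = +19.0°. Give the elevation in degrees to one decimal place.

At local noon the hour angle is zero, so the zenith angle equals |ϕ − δ| = |+55.5° − (+19.000°)| = 36.500°.
Elevation = 90° − 36.500° = 53.5°.

53.5°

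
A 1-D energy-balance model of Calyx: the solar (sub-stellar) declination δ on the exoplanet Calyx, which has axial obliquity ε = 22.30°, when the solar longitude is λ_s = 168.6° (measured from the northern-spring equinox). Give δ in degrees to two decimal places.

sin δ = sin ε · sin λ_s = sin 22.30° × sin 168.6° = 0.075002.
δ = arcsin(0.075002) = +4.30°.

δ = +4.30°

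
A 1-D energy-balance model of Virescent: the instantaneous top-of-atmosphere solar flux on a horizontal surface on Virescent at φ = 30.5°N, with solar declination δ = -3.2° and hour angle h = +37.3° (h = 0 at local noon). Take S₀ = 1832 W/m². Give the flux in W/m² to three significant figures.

cos θ_z = sin φ sin δ + cos φ cos δ cos h = -0.028332 + 0.684334 = 0.656002.
Flux = S₀ · cos θ_z = 1832 × 0.656002 = 1202 W/m².

1.20e+03 W/m²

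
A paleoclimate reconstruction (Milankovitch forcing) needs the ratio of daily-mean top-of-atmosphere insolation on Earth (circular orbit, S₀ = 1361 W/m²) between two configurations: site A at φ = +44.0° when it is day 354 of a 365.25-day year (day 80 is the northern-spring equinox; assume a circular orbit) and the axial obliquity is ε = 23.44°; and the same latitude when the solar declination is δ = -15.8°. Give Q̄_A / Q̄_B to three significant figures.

Q̄_A / Q̄_B ≈ 0.676

— Configuration A (φ=+44.0°):
Solar longitude: λ_s = 360° × (354 − 80)/365.25 = 270.062°.
sin δ = sin 23.44° × sin 270.062° = -0.39779, so δ = -23.440°.
cos H₀ = −tan(+44.0°) tan(-23.440°) = 0.4187, H₀ = 1.1388 rad.
Bracket: H₀ sin φ sin δ + cos φ cos δ sin H₀ = 1.1388×0.69466×-0.39779 + 0.71934×0.91748×0.90813 = -0.314683 + 0.599348 = 0.284665.
Q̄ = (S₀/π) × [bracket] = (1361/π) × 0.284665 = 123.32 W/m².
— Configuration B (φ=+44.0°):
cos H₀ = −tan(+44.0°) tan(-15.800°) = 0.2733, H₀ = 1.2940 rad.
Bracket: H₀ sin φ sin δ + cos φ cos δ sin H₀ = 1.2940×0.69466×-0.27228 + 0.71934×0.96222×0.96194 = -0.244750 + 0.665820 = 0.421070.
Q̄ = (S₀/π) × [bracket] = (1361/π) × 0.421070 = 182.42 W/m².
Ratio Q̄_A / Q̄_B = 123.32 / 182.42 = 0.6760.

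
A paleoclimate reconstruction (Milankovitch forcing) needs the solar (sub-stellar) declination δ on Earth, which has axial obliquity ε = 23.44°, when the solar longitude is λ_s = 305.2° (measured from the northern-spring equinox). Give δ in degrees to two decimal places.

sin δ = sin ε · sin λ_s = sin 23.44° × sin 305.2° = -0.325051.
δ = arcsin(-0.325051) = -18.97°.

δ = -18.97°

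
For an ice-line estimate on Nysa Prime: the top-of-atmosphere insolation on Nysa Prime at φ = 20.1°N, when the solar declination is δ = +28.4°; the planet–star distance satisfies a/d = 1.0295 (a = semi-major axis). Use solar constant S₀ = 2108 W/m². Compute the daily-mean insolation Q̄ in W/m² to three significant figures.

cos H₀ = −tan(+20.1°) tan(+28.400°) = -0.1979, H₀ = 1.7700 rad.
Bracket: H₀ sin φ sin δ + cos φ cos δ sin H₀ = 1.7700×0.34366×0.47562 + 0.93909×0.87965×0.98023 = 0.289309 + 0.809739 = 1.099048.
Inverse-square distance factor (a/d)² = 1.0295² = 1.059870.
Q̄ = (S₀/π) × 1.059870 × [bracket] = (2108/π) × 1.059870 × 1.099048 = 781.6 W/m².

Q̄ ≈ 782 W/m²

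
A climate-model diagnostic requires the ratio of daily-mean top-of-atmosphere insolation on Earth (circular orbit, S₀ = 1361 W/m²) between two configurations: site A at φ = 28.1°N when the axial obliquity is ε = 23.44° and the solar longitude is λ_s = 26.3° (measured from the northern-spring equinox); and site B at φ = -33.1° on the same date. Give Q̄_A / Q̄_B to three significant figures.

Q̄_A / Q̄_B ≈ 1.48

— Configuration A (φ=+28.1°):
Solar declination: sin δ = sin ε · sin λ_s = sin 23.44° × sin 26.3° = 0.17625, so δ = +10.151°.
cos H₀ = −tan(+28.1°) tan(+10.151°) = -0.0956, H₀ = 1.6665 rad.
Bracket: H₀ sin φ sin δ + cos φ cos δ sin H₀ = 1.6665×0.47101×0.17625 + 0.88213×0.98435×0.99542 = 0.138345 + 0.864348 = 1.002693.
Q̄ = (S₀/π) × [bracket] = (1361/π) × 1.002693 = 434.39 W/m².
— Configuration B (φ=-33.1°):
cos H₀ = −tan(-33.1°) tan(+10.151°) = 0.1167, H₀ = 1.4538 rad.
Bracket: H₀ sin φ sin δ + cos φ cos δ sin H₀ = 1.4538×-0.54610×0.17625 + 0.83772×0.98435×0.99316 = -0.139928 + 0.818969 = 0.679041.
Q̄ = (S₀/π) × [bracket] = (1361/π) × 0.679041 = 294.17 W/m².
Ratio Q̄_A / Q̄_B = 434.39 / 294.17 = 1.477.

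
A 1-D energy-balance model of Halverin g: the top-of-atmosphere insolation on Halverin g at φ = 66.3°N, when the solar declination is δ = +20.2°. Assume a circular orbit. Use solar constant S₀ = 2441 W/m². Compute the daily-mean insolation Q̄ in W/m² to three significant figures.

Q̄ ≈ 790 W/m²

cos H₀ = −tan(+66.3°) tan(+20.200°) = -0.8382, H₀ = 2.5647 rad.
Bracket: H₀ sin φ sin δ + cos φ cos δ sin H₀ = 2.5647×0.91566×0.34530 + 0.40195×0.93849×0.54542 = 0.810900 + 0.205747 = 1.016647.
Q̄ = (S₀/π) × [bracket] = (2441/π) × 1.016647 = 789.9 W/m².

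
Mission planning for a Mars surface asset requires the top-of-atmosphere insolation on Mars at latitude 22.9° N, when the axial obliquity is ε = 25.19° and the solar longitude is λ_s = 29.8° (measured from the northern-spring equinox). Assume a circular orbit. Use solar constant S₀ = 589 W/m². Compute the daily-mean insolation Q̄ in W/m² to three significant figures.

Q̄ ≈ 194 W/m²

Solar declination: sin δ = sin ε · sin λ_s = sin 25.19° × sin 29.8° = 0.21152, so δ = +12.212°.
cos H₀ = −tan(+22.9°) tan(+12.212°) = -0.0914, H₀ = 1.6623 rad.
Bracket: H₀ sin φ sin δ + cos φ cos δ sin H₀ = 1.6623×0.38912×0.21152 + 0.92119×0.97737×0.99581 = 0.136818 + 0.896571 = 1.033389.
Q̄ = (S₀/π) × [bracket] = (589/π) × 1.033389 = 193.7 W/m².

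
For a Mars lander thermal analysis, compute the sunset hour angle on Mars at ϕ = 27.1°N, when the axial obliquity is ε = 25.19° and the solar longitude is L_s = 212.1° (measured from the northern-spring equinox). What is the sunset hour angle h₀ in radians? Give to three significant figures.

Solar declination: sin δ = sin ε · sin L_s = sin 25.19° × sin 212.1° = -0.22617, so δ = -13.072°.
cos h₀ = −tan ϕ · tan δ = −tan(+27.1°) × tan(-13.072°) = 0.1188, so h₀ = 1.4517 rad = 83.18°.

h₀ = 1.45 rad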